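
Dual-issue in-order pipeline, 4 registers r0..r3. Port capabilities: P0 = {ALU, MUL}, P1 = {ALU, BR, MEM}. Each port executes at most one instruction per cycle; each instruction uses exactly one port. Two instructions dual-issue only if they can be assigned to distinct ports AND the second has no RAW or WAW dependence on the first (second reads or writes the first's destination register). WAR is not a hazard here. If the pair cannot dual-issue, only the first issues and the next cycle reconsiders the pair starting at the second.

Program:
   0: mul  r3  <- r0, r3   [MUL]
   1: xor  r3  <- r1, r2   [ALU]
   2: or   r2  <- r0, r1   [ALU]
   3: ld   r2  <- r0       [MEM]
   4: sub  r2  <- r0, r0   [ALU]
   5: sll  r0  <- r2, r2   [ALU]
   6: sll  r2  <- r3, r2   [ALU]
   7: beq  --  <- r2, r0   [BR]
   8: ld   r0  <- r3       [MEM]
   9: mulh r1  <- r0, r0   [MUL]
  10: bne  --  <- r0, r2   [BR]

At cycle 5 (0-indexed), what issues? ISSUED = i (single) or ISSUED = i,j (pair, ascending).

[0] i0  mul.MUL  -- WAW r3
[1] i1,i2  xor.ALU/or.ALU  -- 2-wide
[2] i3  ld.MEM  -- WAW r2
[3] i4  sub.ALU  -- RAW r2
[4] i5,i6  sll.ALU/sll.ALU  -- 2-wide
[5] i7  beq.BR  -- no-port BR/MEM
[6] i8  ld.MEM  -- RAW r0
[7] i9,i10  mulh.MUL/bne.BR  -- 2-wide

ISSUED = 7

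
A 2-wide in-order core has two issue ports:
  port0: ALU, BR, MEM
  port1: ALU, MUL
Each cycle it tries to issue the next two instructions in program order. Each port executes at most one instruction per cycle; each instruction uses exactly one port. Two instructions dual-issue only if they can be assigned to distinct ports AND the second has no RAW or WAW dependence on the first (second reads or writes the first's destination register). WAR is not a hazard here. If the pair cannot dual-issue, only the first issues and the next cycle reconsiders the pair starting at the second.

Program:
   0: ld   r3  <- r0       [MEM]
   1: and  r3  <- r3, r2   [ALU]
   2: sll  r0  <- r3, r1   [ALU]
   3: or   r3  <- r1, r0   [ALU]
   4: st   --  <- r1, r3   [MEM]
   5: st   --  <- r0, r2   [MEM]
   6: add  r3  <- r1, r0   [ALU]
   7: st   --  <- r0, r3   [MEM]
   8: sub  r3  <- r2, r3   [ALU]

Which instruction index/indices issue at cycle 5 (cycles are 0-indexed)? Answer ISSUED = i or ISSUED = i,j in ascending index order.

0. ld.MEM @i0  | RAW+WAW r3
1. and.ALU @i1  | RAW r3
2. sll.ALU @i2  | RAW r0
3. or.ALU @i3  | RAW r3
4. st.MEM @i4  | no-port MEM/MEM
5. st.MEM+add.ALU @i5&i6  | dual
6. st.MEM+sub.ALU @i7&i8  | dual

ISSUED = 5,6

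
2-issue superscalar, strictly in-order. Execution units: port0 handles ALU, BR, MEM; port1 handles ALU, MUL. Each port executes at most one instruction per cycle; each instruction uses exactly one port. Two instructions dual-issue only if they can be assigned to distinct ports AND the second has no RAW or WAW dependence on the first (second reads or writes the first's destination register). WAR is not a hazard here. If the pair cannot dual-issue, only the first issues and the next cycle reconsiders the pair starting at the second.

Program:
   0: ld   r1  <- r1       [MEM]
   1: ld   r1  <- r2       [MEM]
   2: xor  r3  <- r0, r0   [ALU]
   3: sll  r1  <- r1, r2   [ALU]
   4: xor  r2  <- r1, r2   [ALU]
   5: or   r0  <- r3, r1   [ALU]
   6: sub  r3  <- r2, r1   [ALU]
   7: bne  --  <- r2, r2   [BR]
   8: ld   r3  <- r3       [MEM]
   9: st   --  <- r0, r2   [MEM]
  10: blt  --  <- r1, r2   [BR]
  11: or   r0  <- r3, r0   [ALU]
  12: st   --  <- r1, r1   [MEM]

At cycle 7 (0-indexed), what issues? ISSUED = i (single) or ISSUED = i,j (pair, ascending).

ISSUED = 10,11

0. ld.MEM @i0  | no-port MEM/MEM
1. ld.MEM/xor.ALU @i1+i2  | 2-wide
2. sll.ALU @i3  | RAW r1
3. xor.ALU/or.ALU @i4+i5  | 2-wide
4. sub.ALU/bne.BR @i6+i7  | 2-wide
5. ld.MEM @i8  | no-port MEM/MEM
6. st.MEM @i9  | no-port MEM/BR
7. blt.BR/or.ALU @i10+i11  | 2-wide
8. st.MEM @i12  | tail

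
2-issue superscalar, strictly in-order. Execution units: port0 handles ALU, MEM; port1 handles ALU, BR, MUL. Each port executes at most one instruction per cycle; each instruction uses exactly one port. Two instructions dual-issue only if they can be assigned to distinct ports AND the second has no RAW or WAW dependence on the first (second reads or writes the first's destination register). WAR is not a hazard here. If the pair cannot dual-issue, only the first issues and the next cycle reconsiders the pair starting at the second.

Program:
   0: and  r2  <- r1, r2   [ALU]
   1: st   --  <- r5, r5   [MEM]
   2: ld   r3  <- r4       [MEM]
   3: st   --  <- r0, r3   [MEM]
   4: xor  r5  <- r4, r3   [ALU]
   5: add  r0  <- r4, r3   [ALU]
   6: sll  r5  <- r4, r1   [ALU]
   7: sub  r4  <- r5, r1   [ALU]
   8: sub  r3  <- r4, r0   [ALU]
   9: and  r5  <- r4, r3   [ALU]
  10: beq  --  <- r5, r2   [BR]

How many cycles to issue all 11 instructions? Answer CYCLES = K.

CYCLES = 8

[0] i0&i1  and/st  -- dual
[1] i2  ld  -- no-port MEM/MEM
[2] i3&i4  st/xor  -- dual
[3] i5&i6  add/sll  -- dual
[4] i7  sub  -- RAW r4
[5] i8  sub  -- RAW r3
[6] i9  and  -- RAW r5
[7] i10  beq  -- tail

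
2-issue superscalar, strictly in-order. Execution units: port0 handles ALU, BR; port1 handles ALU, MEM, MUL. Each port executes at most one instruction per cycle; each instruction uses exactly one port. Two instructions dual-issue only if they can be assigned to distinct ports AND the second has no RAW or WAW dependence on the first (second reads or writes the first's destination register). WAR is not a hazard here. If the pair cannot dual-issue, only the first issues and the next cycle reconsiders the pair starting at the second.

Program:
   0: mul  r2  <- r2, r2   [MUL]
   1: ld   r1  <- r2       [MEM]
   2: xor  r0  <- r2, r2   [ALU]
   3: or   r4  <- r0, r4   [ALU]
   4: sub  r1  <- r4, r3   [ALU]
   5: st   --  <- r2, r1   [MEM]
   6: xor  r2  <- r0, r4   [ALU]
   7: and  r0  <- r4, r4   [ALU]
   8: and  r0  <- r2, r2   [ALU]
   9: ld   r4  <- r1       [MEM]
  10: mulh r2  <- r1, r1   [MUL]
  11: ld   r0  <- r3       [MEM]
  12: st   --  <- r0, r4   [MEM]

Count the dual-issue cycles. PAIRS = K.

PAIRS = 3

[0] i0  mul.MUL  -- no-port MUL/MEM
[1] i1+i2  ld.MEM;xor.ALU  -- pair
[2] i3  or.ALU  -- RAW r4
[3] i4  sub.ALU  -- RAW r1
[4] i5+i6  st.MEM;xor.ALU  -- pair
[5] i7  and.ALU  -- WAW r0
[6] i8+i9  and.ALU;ld.MEM  -- pair
[7] i10  mulh.MUL  -- no-port MUL/MEM
[8] i11  ld.MEM  -- no-port MEM/MEM
[9] i12  st.MEM  -- tail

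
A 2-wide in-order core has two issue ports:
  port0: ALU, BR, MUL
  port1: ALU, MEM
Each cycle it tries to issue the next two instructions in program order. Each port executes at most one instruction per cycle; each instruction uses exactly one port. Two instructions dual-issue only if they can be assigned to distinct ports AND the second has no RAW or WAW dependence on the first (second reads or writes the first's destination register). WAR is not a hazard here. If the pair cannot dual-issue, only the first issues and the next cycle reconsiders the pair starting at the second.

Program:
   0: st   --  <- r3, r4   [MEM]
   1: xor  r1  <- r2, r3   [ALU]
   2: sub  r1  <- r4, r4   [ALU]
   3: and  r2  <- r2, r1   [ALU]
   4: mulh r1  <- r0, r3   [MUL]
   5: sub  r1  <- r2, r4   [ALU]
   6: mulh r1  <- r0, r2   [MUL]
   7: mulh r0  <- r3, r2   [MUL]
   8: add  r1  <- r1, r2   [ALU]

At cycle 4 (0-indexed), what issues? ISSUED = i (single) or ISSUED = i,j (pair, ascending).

#0 head=0: st;xor i0,i1 pair
#1 head=2: sub i2 RAW r1
#2 head=3: and;mulh i3,i4 pair
#3 head=5: sub i5 WAW r1
#4 head=6: mulh i6 no-port MUL/MUL
#5 head=7: mulh;add i7,i8 pair

ISSUED = 6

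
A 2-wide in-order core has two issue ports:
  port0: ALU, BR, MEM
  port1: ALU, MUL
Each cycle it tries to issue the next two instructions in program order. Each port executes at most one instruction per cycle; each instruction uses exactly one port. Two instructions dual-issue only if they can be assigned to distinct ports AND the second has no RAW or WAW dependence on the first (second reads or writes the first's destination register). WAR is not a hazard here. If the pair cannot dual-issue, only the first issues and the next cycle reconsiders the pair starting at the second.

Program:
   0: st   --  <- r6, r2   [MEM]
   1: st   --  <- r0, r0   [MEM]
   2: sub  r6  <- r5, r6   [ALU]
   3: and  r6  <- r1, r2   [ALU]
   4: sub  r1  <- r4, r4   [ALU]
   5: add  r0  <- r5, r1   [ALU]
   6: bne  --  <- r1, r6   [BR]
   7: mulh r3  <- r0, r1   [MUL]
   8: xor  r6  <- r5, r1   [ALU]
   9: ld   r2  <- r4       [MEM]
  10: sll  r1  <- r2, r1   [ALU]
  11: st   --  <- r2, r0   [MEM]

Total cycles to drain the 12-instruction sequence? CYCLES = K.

0. st.MEM @i0  | no-port MEM/MEM
1. st.MEM+sub.ALU @i1,i2  | 2-wide
2. and.ALU+sub.ALU @i3,i4  | 2-wide
3. add.ALU+bne.BR @i5,i6  | 2-wide
4. mulh.MUL+xor.ALU @i7,i8  | 2-wide
5. ld.MEM @i9  | RAW r2
6. sll.ALU+st.MEM @i10,i11  | 2-wide

CYCLES = 7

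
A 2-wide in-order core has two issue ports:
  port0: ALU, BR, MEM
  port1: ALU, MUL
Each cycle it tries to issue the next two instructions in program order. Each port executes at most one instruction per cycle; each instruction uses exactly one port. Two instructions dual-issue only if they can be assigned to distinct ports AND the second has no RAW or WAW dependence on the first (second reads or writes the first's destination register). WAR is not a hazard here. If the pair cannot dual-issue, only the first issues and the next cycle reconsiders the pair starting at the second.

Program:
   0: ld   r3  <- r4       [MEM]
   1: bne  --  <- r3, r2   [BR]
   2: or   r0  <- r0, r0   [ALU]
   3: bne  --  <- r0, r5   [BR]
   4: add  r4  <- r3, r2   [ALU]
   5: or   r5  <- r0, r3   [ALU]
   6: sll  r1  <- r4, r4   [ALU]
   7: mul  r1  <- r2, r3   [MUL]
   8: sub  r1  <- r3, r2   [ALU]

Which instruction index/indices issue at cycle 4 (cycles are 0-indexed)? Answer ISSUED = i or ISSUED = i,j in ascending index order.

ISSUED = 7

[0] i0  ld.MEM  -- no-port MEM/BR
[1] i1+i2  bne.BR or.ALU  -- dual
[2] i3+i4  bne.BR add.ALU  -- dual
[3] i5+i6  or.ALU sll.ALU  -- dual
[4] i7  mul.MUL  -- WAW r1
[5] i8  sub.ALU  -- tail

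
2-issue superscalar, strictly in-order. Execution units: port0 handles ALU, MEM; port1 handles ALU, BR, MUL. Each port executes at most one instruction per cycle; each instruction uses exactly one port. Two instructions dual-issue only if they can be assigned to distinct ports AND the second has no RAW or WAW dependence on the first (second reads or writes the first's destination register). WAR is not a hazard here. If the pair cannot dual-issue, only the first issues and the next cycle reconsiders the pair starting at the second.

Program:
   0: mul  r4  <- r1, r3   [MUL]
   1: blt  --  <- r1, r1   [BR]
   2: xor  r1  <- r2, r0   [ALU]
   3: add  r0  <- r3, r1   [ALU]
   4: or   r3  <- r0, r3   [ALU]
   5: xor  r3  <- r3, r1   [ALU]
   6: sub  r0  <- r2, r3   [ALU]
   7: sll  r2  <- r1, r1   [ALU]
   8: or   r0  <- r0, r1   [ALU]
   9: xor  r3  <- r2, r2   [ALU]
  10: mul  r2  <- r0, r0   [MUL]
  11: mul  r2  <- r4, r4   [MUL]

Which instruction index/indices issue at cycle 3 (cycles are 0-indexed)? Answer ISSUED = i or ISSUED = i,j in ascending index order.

  cy0 -> i0 (mul) no-port MUL/BR
  cy1 -> i1&i2 (blt xor) 2-wide
  cy2 -> i3 (add) RAW r0
  cy3 -> i4 (or) RAW+WAW r3
  cy4 -> i5 (xor) RAW r3
  cy5 -> i6&i7 (sub sll) 2-wide
  cy6 -> i8&i9 (or xor) 2-wide
  cy7 -> i10 (mul) no-port MUL/MUL
  cy8 -> i11 (mul) tail

ISSUED = 4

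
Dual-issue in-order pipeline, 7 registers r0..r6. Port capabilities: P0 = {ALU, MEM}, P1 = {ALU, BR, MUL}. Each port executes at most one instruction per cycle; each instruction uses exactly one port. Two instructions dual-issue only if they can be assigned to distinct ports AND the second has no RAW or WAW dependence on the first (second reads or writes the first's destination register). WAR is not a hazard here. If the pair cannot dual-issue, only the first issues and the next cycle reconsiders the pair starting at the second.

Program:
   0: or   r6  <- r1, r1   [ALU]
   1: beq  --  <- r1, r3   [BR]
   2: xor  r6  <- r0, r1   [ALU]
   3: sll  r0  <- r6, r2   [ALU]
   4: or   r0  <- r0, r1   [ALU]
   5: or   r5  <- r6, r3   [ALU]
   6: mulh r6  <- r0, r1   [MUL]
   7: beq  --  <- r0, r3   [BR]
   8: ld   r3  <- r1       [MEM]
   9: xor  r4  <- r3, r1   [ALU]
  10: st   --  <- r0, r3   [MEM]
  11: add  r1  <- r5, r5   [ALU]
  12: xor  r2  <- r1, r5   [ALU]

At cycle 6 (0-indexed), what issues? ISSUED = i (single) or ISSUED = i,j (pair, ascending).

ISSUED = 9,10

  cy0 -> i0/i1 (or.ALU beq.BR) dual
  cy1 -> i2 (xor.ALU) RAW r6
  cy2 -> i3 (sll.ALU) RAW+WAW r0
  cy3 -> i4/i5 (or.ALU or.ALU) dual
  cy4 -> i6 (mulh.MUL) no-port MUL/BR
  cy5 -> i7/i8 (beq.BR ld.MEM) dual
  cy6 -> i9/i10 (xor.ALU st.MEM) dual
  cy7 -> i11 (add.ALU) RAW r1
  cy8 -> i12 (xor.ALU) tail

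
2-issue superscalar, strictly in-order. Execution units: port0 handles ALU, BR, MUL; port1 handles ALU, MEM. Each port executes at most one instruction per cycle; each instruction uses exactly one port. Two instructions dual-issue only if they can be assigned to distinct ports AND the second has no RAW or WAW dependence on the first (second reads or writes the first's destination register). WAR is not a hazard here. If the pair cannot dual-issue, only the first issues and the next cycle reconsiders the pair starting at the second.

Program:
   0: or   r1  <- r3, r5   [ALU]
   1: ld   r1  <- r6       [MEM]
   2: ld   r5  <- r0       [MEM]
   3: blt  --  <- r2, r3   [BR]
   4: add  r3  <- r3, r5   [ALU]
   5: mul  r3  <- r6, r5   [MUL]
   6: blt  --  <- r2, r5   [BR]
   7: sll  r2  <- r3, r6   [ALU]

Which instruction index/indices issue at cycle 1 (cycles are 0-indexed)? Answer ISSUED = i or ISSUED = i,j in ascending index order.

[0] i0  or  -- WAW r1
[1] i1  ld  -- no-port MEM/MEM
[2] i2&i3  ld+blt  -- 2-wide
[3] i4  add  -- WAW r3
[4] i5  mul  -- no-port MUL/BR
[5] i6&i7  blt+sll  -- 2-wide

ISSUED = 1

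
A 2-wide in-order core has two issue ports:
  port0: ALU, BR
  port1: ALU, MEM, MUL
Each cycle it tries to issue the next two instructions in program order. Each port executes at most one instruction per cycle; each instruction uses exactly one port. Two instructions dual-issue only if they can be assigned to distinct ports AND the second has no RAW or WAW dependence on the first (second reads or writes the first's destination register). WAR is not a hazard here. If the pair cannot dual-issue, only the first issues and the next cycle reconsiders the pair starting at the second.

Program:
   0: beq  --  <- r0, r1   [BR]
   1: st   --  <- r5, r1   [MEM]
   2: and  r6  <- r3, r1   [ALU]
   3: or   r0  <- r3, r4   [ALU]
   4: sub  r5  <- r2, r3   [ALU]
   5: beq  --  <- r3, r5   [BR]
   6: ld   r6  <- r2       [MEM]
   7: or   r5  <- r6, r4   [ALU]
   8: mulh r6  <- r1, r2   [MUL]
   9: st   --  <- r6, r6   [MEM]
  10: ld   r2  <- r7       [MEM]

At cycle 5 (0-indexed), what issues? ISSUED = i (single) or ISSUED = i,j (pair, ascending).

t=0 i0,i1:beq.BR+st.MEM ; dual
t=1 i2,i3:and.ALU+or.ALU ; dual
t=2 i4:sub.ALU ; RAW r5
t=3 i5,i6:beq.BR+ld.MEM ; dual
t=4 i7,i8:or.ALU+mulh.MUL ; dual
t=5 i9:st.MEM ; no-port MEM/MEM
t=6 i10:ld.MEM ; tail

ISSUED = 9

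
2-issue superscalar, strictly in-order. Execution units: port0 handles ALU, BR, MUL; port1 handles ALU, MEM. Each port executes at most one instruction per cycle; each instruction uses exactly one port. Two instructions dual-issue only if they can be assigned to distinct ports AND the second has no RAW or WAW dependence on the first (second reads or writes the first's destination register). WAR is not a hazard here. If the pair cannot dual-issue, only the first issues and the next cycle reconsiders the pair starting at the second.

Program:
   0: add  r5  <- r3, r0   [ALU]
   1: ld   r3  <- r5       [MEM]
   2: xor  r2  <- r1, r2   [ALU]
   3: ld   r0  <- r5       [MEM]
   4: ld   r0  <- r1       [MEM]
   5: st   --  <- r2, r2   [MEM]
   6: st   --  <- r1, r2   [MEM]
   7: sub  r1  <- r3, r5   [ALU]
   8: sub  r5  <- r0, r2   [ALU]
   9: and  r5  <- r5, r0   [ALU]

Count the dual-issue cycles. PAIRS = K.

t=0 i0:add.ALU ; RAW r5
t=1 i1&i2:ld.MEM+xor.ALU ; 2-wide
t=2 i3:ld.MEM ; no-port MEM/MEM
t=3 i4:ld.MEM ; no-port MEM/MEM
t=4 i5:st.MEM ; no-port MEM/MEM
t=5 i6&i7:st.MEM+sub.ALU ; 2-wide
t=6 i8:sub.ALU ; RAW+WAW r5
t=7 i9:and.ALU ; tail

PAIRS = 2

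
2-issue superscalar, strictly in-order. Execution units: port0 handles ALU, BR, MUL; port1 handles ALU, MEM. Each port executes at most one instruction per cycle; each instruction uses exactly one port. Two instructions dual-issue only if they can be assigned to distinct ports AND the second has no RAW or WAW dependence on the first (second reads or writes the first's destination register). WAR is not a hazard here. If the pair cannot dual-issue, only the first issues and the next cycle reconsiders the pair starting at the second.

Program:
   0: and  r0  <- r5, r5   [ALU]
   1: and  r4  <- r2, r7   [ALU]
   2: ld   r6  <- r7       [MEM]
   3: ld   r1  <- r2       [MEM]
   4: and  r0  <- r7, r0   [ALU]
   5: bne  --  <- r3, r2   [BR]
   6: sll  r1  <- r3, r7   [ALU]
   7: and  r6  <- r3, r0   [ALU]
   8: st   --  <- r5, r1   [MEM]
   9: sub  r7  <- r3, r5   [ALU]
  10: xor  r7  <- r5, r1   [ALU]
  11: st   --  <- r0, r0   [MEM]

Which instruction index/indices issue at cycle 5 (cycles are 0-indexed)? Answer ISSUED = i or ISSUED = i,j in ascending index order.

t=0 i0,i1:and.ALU;and.ALU ; dual
t=1 i2:ld.MEM ; no-port MEM/MEM
t=2 i3,i4:ld.MEM;and.ALU ; dual
t=3 i5,i6:bne.BR;sll.ALU ; dual
t=4 i7,i8:and.ALU;st.MEM ; dual
t=5 i9:sub.ALU ; WAW r7
t=6 i10,i11:xor.ALU;st.MEM ; dual

ISSUED = 9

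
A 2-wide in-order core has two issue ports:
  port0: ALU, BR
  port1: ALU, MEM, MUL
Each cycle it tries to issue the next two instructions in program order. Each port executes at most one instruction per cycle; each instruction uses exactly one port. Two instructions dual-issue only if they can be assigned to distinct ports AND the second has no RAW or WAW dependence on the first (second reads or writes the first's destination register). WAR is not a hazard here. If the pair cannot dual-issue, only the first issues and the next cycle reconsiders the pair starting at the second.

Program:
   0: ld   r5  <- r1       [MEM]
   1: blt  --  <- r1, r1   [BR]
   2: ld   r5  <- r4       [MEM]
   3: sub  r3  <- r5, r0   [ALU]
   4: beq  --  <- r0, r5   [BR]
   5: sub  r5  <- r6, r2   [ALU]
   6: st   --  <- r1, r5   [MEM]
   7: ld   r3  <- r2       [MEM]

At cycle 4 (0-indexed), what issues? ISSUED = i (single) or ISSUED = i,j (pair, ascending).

#0 head=0: ld.MEM blt.BR i0+i1 pair
#1 head=2: ld.MEM i2 RAW r5
#2 head=3: sub.ALU beq.BR i3+i4 pair
#3 head=5: sub.ALU i5 RAW r5
#4 head=6: st.MEM i6 no-port MEM/MEM
#5 head=7: ld.MEM i7 tail

ISSUED = 6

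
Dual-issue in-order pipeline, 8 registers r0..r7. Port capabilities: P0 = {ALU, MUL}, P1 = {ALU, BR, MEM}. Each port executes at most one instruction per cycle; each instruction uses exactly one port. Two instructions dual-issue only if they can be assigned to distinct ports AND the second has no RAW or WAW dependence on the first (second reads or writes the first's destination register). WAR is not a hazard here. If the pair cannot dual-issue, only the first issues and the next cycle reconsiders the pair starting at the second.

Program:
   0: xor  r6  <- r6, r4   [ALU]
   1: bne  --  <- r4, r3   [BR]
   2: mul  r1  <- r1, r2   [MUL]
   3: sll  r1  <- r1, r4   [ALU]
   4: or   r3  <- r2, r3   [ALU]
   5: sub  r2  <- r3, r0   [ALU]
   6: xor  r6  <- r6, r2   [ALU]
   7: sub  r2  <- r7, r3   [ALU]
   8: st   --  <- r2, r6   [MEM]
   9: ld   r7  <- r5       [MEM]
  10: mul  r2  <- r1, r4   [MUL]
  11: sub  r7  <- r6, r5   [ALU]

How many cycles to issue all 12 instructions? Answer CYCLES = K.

  cy0 -> i0+i1 (xor/bne) 2-wide
  cy1 -> i2 (mul) RAW+WAW r1
  cy2 -> i3+i4 (sll/or) 2-wide
  cy3 -> i5 (sub) RAW r2
  cy4 -> i6+i7 (xor/sub) 2-wide
  cy5 -> i8 (st) no-port MEM/MEM
  cy6 -> i9+i10 (ld/mul) 2-wide
  cy7 -> i11 (sub) tail

CYCLES = 8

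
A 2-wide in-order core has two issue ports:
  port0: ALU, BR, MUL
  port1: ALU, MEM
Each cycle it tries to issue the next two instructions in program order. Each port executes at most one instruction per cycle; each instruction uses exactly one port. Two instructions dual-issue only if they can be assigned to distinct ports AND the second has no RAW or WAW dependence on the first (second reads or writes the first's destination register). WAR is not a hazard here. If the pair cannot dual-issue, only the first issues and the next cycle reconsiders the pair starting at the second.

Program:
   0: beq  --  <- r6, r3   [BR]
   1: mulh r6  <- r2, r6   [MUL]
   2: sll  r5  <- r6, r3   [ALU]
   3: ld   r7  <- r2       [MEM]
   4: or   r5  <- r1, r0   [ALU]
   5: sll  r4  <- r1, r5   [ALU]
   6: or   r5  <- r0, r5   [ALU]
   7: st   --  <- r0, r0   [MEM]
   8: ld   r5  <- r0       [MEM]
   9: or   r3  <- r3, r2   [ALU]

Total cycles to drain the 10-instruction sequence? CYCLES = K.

CYCLES = 7

  cy0 -> i0 (beq) no-port BR/MUL
  cy1 -> i1 (mulh) RAW r6
  cy2 -> i2+i3 (sll/ld) 2-wide
  cy3 -> i4 (or) RAW r5
  cy4 -> i5+i6 (sll/or) 2-wide
  cy5 -> i7 (st) no-port MEM/MEM
  cy6 -> i8+i9 (ld/or) 2-wide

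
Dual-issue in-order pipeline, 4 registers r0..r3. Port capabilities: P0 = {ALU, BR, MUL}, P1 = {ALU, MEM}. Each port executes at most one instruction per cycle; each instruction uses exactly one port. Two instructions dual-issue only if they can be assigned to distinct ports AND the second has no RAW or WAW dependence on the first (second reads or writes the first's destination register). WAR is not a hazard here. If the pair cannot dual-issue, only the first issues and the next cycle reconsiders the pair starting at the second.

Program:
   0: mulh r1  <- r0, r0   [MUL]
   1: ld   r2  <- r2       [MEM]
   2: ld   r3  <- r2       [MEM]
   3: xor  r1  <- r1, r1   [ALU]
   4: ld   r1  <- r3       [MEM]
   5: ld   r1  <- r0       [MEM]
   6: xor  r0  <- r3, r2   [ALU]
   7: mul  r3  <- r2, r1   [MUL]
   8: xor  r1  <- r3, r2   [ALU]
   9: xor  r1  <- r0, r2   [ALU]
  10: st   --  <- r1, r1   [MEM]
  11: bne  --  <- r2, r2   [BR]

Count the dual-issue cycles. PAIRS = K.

  cy0 -> i0+i1 (mulh ld) dual
  cy1 -> i2+i3 (ld xor) dual
  cy2 -> i4 (ld) no-port MEM/MEM
  cy3 -> i5+i6 (ld xor) dual
  cy4 -> i7 (mul) RAW r3
  cy5 -> i8 (xor) WAW r1
  cy6 -> i9 (xor) RAW r1
  cy7 -> i10+i11 (st bne) dual

PAIRS = 4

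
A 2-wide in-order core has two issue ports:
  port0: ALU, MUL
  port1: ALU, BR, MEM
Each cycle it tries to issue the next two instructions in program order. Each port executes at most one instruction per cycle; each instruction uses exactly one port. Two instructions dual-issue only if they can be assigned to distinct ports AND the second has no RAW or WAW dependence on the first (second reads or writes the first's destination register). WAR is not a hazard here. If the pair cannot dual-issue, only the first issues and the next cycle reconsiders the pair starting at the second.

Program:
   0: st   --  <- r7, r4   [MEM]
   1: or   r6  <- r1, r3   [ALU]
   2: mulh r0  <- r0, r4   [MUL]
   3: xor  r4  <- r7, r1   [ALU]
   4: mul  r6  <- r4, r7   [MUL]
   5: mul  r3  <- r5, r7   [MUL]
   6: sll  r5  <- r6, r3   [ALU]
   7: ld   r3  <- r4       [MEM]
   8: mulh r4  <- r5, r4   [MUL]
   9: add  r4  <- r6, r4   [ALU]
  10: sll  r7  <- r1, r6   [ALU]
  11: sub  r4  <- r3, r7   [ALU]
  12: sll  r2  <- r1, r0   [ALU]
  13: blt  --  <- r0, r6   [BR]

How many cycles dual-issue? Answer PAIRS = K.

c0: i0&i1 st;or  dual
c1: i2&i3 mulh;xor  dual
c2: i4 mul  no-port MUL/MUL
c3: i5 mul  RAW r3
c4: i6&i7 sll;ld  dual
c5: i8 mulh  RAW+WAW r4
c6: i9&i10 add;sll  dual
c7: i11&i12 sub;sll  dual
c8: i13 blt  tail

PAIRS = 5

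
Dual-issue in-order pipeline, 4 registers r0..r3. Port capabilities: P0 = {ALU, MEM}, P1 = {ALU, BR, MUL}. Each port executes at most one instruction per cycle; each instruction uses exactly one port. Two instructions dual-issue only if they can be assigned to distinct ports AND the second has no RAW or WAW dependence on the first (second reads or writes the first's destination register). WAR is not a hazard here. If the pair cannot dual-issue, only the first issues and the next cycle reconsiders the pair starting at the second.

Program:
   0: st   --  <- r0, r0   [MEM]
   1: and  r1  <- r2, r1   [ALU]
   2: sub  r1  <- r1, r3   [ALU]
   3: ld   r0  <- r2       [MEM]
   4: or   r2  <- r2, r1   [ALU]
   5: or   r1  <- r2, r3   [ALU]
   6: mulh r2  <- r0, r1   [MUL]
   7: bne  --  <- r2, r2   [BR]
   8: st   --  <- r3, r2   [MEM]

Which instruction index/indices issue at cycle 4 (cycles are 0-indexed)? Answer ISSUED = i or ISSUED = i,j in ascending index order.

[0] i0/i1  st.MEM and.ALU  -- 2-wide
[1] i2/i3  sub.ALU ld.MEM  -- 2-wide
[2] i4  or.ALU  -- RAW r2
[3] i5  or.ALU  -- RAW r1
[4] i6  mulh.MUL  -- no-port MUL/BR
[5] i7/i8  bne.BR st.MEM  -- 2-wide

ISSUED = 6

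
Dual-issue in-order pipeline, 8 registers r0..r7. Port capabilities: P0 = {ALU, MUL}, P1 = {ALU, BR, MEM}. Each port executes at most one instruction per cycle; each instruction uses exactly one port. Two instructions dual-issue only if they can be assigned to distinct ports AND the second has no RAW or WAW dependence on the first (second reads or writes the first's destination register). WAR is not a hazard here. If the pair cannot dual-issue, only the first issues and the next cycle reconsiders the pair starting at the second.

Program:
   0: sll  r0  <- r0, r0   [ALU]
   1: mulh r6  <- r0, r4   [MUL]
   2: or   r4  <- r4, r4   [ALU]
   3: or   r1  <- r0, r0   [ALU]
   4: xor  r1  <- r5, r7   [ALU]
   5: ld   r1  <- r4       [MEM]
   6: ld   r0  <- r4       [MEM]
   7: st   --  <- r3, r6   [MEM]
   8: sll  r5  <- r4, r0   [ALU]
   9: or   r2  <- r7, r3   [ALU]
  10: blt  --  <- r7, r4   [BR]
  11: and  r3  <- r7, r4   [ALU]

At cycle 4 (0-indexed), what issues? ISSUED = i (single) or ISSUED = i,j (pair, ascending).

c0: i0 sll  RAW r0
c1: i1,i2 mulh or  2-wide
c2: i3 or  WAW r1
c3: i4 xor  WAW r1
c4: i5 ld  no-port MEM/MEM
c5: i6 ld  no-port MEM/MEM
c6: i7,i8 st sll  2-wide
c7: i9,i10 or blt  2-wide
c8: i11 and  tail

ISSUED = 5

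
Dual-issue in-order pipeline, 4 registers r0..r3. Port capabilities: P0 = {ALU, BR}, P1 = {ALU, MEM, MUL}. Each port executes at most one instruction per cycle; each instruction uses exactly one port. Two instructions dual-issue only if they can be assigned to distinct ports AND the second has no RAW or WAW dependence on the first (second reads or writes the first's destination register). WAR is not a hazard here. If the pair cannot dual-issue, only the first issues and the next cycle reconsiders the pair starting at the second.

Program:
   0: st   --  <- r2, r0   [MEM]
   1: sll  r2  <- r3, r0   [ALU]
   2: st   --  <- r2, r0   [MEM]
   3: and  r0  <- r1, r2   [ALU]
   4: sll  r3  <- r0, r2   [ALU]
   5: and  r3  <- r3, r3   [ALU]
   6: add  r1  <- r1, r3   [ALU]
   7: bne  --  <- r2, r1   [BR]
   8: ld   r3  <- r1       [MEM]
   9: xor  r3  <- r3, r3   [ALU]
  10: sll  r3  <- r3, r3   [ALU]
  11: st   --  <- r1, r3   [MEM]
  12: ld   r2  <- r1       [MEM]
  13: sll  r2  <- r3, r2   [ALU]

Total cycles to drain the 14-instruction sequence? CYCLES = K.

CYCLES = 11

c0: i0,i1 st.MEM+sll.ALU  pair
c1: i2,i3 st.MEM+and.ALU  pair
c2: i4 sll.ALU  RAW+WAW r3
c3: i5 and.ALU  RAW r3
c4: i6 add.ALU  RAW r1
c5: i7,i8 bne.BR+ld.MEM  pair
c6: i9 xor.ALU  RAW+WAW r3
c7: i10 sll.ALU  RAW r3
c8: i11 st.MEM  no-port MEM/MEM
c9: i12 ld.MEM  RAW+WAW r2
c10: i13 sll.ALU  tail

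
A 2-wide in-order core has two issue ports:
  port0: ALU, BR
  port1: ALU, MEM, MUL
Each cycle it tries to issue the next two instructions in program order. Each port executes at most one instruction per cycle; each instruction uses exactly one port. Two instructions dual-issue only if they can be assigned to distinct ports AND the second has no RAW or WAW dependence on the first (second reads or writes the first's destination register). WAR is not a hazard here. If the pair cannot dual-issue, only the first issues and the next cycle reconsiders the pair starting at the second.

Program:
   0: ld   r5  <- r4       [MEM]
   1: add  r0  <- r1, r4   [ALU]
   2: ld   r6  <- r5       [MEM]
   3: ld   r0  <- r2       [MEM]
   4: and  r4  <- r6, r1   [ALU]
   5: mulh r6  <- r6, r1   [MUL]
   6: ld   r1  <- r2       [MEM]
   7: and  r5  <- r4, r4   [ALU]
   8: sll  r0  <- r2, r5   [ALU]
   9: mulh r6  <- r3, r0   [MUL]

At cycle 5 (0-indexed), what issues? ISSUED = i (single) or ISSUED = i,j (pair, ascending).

ISSUED = 8

#0 head=0: ld.MEM;add.ALU i0/i1 2-wide
#1 head=2: ld.MEM i2 no-port MEM/MEM
#2 head=3: ld.MEM;and.ALU i3/i4 2-wide
#3 head=5: mulh.MUL i5 no-port MUL/MEM
#4 head=6: ld.MEM;and.ALU i6/i7 2-wide
#5 head=8: sll.ALU i8 RAW r0
#6 head=9: mulh.MUL i9 tail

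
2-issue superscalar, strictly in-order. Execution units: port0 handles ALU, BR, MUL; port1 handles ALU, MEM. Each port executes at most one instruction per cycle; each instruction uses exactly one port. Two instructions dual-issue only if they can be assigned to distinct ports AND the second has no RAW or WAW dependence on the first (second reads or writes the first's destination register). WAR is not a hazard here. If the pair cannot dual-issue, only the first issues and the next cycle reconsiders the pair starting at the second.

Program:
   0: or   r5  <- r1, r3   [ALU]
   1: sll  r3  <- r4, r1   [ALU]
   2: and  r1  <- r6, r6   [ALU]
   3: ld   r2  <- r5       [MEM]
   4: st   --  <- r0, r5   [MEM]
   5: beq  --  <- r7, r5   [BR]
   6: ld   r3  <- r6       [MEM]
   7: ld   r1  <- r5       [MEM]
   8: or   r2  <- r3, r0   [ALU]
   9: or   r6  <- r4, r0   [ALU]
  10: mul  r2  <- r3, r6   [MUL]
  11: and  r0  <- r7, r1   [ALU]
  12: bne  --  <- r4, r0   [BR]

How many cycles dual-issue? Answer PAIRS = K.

PAIRS = 5

t=0 i0+i1:or sll ; 2-wide
t=1 i2+i3:and ld ; 2-wide
t=2 i4+i5:st beq ; 2-wide
t=3 i6:ld ; no-port MEM/MEM
t=4 i7+i8:ld or ; 2-wide
t=5 i9:or ; RAW r6
t=6 i10+i11:mul and ; 2-wide
t=7 i12:bne ; tail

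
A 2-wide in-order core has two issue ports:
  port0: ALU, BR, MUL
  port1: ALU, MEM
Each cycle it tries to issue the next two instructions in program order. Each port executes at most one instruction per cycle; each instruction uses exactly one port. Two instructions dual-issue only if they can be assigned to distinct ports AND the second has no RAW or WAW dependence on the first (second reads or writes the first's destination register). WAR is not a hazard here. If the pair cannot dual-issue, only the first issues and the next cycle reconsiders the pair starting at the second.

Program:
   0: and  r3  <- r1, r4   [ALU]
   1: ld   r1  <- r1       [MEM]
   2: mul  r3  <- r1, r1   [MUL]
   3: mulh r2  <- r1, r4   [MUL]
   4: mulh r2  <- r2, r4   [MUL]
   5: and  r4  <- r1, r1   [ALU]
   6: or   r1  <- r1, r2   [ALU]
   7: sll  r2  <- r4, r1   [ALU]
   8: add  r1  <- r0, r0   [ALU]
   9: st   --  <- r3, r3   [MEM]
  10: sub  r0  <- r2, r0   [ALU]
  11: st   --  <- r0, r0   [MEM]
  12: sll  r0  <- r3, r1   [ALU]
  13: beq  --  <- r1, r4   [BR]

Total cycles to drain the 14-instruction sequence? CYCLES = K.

CYCLES = 9

[0] i0,i1  and ld  -- pair
[1] i2  mul  -- no-port MUL/MUL
[2] i3  mulh  -- no-port MUL/MUL
[3] i4,i5  mulh and  -- pair
[4] i6  or  -- RAW r1
[5] i7,i8  sll add  -- pair
[6] i9,i10  st sub  -- pair
[7] i11,i12  st sll  -- pair
[8] i13  beq  -- tail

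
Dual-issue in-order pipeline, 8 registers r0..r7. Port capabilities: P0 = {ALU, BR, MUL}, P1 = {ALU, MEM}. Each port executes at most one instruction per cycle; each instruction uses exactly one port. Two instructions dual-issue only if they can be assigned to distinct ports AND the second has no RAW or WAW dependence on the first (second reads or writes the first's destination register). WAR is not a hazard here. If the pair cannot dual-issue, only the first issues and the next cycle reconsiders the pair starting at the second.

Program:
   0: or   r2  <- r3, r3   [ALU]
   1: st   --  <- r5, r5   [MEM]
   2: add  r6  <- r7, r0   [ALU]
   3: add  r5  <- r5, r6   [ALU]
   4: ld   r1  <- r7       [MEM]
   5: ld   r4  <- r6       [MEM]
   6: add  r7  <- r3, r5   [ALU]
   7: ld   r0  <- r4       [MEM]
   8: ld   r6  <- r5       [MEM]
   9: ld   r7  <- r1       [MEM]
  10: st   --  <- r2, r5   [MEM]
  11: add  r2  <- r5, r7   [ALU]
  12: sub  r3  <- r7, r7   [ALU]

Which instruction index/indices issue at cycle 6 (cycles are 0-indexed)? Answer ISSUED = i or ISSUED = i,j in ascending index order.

[0] i0/i1  or.ALU/st.MEM  -- pair
[1] i2  add.ALU  -- RAW r6
[2] i3/i4  add.ALU/ld.MEM  -- pair
[3] i5/i6  ld.MEM/add.ALU  -- pair
[4] i7  ld.MEM  -- no-port MEM/MEM
[5] i8  ld.MEM  -- no-port MEM/MEM
[6] i9  ld.MEM  -- no-port MEM/MEM
[7] i10/i11  st.MEM/add.ALU  -- pair
[8] i12  sub.ALU  -- tail

ISSUED = 9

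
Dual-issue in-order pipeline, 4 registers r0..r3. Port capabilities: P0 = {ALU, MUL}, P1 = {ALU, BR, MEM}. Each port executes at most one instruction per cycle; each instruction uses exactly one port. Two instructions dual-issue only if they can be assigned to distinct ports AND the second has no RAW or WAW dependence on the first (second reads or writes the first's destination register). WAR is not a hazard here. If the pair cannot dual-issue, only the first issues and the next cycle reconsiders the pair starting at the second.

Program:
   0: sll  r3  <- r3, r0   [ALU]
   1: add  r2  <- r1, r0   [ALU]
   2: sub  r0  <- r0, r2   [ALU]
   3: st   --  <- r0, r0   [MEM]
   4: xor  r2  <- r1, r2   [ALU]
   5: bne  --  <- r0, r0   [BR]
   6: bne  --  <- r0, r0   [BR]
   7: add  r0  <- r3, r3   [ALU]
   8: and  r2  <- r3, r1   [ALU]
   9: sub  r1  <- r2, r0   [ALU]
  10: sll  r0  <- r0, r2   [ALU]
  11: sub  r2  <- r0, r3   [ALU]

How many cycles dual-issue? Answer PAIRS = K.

PAIRS = 4

t=0 i0,i1:sll.ALU add.ALU ; dual
t=1 i2:sub.ALU ; RAW r0
t=2 i3,i4:st.MEM xor.ALU ; dual
t=3 i5:bne.BR ; no-port BR/BR
t=4 i6,i7:bne.BR add.ALU ; dual
t=5 i8:and.ALU ; RAW r2
t=6 i9,i10:sub.ALU sll.ALU ; dual
t=7 i11:sub.ALU ; tail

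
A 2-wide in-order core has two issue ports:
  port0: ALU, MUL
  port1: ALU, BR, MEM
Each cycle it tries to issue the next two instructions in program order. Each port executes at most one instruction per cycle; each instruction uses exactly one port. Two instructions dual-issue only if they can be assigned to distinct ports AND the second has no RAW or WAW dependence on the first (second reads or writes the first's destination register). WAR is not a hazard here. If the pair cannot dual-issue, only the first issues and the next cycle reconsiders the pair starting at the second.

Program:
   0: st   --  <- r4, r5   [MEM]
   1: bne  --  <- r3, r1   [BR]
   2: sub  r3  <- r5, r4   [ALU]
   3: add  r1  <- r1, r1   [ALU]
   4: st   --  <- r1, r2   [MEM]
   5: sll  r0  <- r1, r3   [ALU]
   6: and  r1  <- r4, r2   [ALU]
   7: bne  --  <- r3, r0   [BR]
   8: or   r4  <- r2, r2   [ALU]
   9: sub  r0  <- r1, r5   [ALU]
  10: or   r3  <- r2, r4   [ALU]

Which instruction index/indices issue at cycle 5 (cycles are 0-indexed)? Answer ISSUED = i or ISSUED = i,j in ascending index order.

ISSUED = 8,9

[0] i0  st  -- no-port MEM/BR
[1] i1,i2  bne/sub  -- 2-wide
[2] i3  add  -- RAW r1
[3] i4,i5  st/sll  -- 2-wide
[4] i6,i7  and/bne  -- 2-wide
[5] i8,i9  or/sub  -- 2-wide
[6] i10  or  -- tail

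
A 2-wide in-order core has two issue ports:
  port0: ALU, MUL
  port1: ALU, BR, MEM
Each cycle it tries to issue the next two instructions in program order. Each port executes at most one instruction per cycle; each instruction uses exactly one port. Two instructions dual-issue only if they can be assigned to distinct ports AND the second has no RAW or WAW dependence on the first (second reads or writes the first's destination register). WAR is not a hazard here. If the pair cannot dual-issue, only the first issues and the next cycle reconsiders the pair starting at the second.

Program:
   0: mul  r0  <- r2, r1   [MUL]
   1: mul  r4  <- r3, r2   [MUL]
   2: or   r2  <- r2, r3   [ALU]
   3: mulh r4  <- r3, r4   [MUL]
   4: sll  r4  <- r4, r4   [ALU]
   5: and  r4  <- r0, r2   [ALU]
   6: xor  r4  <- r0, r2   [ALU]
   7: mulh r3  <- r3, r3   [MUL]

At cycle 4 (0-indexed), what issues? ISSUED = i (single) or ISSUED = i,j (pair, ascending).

c0: i0 mul  no-port MUL/MUL
c1: i1,i2 mul;or  dual
c2: i3 mulh  RAW+WAW r4
c3: i4 sll  WAW r4
c4: i5 and  WAW r4
c5: i6,i7 xor;mulh  dual

ISSUED = 5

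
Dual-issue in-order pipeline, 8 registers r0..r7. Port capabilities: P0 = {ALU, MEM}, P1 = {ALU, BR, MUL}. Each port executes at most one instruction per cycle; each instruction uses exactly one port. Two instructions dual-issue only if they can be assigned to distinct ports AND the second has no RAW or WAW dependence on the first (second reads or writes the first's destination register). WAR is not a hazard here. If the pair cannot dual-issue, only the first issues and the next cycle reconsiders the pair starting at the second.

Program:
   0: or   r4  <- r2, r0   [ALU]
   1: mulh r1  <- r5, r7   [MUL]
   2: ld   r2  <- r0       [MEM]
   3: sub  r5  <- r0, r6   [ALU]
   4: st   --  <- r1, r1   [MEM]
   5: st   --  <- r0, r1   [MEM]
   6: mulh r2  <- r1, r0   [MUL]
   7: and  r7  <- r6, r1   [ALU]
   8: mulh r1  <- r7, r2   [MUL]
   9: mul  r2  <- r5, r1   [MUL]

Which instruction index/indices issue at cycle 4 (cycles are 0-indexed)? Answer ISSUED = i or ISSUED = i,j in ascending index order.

ISSUED = 7

t=0 i0/i1:or.ALU mulh.MUL ; 2-wide
t=1 i2/i3:ld.MEM sub.ALU ; 2-wide
t=2 i4:st.MEM ; no-port MEM/MEM
t=3 i5/i6:st.MEM mulh.MUL ; 2-wide
t=4 i7:and.ALU ; RAW r7
t=5 i8:mulh.MUL ; no-port MUL/MUL
t=6 i9:mul.MUL ; tail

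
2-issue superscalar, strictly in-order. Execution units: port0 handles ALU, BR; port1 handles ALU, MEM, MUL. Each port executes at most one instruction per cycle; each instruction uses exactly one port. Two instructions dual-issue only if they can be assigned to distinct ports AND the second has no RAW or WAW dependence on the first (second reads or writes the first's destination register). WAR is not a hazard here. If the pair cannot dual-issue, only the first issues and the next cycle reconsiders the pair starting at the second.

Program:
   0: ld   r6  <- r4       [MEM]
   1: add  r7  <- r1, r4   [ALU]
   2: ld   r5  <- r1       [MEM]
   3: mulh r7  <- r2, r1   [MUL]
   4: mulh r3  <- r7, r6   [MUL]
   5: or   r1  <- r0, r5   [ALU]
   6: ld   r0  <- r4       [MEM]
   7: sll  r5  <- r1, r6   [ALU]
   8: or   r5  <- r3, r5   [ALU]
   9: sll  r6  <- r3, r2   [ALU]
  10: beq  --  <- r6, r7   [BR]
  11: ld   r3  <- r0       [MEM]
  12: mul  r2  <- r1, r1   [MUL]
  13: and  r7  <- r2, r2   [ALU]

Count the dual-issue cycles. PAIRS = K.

c0: i0&i1 ld.MEM+add.ALU  dual
c1: i2 ld.MEM  no-port MEM/MUL
c2: i3 mulh.MUL  no-port MUL/MUL
c3: i4&i5 mulh.MUL+or.ALU  dual
c4: i6&i7 ld.MEM+sll.ALU  dual
c5: i8&i9 or.ALU+sll.ALU  dual
c6: i10&i11 beq.BR+ld.MEM  dual
c7: i12 mul.MUL  RAW r2
c8: i13 and.ALU  tail

PAIRS = 5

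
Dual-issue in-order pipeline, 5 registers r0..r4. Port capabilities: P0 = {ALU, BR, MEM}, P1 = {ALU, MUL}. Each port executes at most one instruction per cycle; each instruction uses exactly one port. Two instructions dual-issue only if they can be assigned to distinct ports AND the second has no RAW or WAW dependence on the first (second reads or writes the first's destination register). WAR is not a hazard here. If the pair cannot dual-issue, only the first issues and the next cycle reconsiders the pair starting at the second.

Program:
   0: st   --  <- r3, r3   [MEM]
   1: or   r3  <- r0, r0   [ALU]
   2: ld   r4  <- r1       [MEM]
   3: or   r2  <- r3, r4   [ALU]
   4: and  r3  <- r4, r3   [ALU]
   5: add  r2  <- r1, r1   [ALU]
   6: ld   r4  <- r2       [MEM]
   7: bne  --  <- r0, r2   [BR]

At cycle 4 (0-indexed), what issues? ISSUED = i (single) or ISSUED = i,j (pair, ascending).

  cy0 -> i0/i1 (st.MEM+or.ALU) dual
  cy1 -> i2 (ld.MEM) RAW r4
  cy2 -> i3/i4 (or.ALU+and.ALU) dual
  cy3 -> i5 (add.ALU) RAW r2
  cy4 -> i6 (ld.MEM) no-port MEM/BR
  cy5 -> i7 (bne.BR) tail

ISSUED = 6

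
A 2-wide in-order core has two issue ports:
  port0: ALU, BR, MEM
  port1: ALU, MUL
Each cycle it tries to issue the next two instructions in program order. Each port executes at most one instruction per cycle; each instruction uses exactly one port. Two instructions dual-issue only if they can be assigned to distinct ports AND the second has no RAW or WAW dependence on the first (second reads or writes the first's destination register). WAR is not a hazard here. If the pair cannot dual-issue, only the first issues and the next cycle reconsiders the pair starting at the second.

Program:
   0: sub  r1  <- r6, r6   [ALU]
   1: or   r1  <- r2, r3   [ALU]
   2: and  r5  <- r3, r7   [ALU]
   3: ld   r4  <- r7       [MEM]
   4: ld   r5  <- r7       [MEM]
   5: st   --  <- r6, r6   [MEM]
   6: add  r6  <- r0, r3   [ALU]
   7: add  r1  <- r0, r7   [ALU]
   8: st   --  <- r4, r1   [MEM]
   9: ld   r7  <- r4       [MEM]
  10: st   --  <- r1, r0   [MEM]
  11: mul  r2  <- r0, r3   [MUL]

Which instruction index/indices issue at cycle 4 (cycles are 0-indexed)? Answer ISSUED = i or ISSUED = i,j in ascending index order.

ISSUED = 5,6

c0: i0 sub  WAW r1
c1: i1+i2 or+and  pair
c2: i3 ld  no-port MEM/MEM
c3: i4 ld  no-port MEM/MEM
c4: i5+i6 st+add  pair
c5: i7 add  RAW r1
c6: i8 st  no-port MEM/MEM
c7: i9 ld  no-port MEM/MEM
c8: i10+i11 st+mul  pair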